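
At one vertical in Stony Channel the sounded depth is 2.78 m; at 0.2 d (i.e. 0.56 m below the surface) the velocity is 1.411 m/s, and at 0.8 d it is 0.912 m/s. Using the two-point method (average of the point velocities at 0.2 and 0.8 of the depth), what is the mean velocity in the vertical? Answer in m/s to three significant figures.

v̄ = (1.411 + 0.912) / 2 = 1.162 m/s

1.16 m/s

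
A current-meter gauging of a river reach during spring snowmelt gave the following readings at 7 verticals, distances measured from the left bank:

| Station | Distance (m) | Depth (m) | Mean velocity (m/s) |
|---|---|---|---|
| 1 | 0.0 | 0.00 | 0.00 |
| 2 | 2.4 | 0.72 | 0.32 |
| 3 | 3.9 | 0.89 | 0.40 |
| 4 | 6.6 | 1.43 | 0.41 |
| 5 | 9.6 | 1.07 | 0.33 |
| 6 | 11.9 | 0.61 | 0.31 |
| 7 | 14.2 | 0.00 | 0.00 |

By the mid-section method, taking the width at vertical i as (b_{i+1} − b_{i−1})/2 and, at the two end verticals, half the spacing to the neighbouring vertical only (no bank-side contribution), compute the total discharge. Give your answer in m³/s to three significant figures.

4.24 m³/s

w_2 = (3.9 − 0.0)/2 = 1.95 m; q_2 = 0.32 × 0.72 × 1.95 = 0.4493 m³/s
w_3 = (6.6 − 2.4)/2 = 2.1 m; q_3 = 0.40 × 0.89 × 2.1 = 0.7476 m³/s
w_4 = (9.6 − 3.9)/2 = 2.85 m; q_4 = 0.41 × 1.43 × 2.85 = 1.671 m³/s
w_5 = (11.9 − 6.6)/2 = 2.65 m; q_5 = 0.33 × 1.07 × 2.65 = 0.9357 m³/s
w_6 = (14.2 − 9.6)/2 = 2.3 m; q_6 = 0.31 × 0.61 × 2.3 = 0.4349 m³/s
Stations 1, 7 contribute zero (depth or velocity is 0).
Q = Σ qᵢ = 4.238 m³/s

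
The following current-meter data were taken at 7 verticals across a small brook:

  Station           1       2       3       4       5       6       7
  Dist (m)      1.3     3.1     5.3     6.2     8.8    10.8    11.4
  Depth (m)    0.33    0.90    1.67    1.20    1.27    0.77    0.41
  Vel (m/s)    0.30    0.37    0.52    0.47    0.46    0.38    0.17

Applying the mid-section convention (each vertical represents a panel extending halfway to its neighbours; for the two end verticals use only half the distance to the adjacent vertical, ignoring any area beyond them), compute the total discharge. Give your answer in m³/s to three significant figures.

4.83 m³/s

w_1 = (3.1 − 1.3)/2 = 0.9 m; q_1 = 0.30 × 0.33 × 0.9 = 0.08910 m³/s
w_2 = (5.3 − 1.3)/2 = 2 m; q_2 = 0.37 × 0.90 × 2 = 0.6660 m³/s
w_3 = (6.2 − 3.1)/2 = 1.55 m; q_3 = 0.52 × 1.67 × 1.55 = 1.346 m³/s
w_4 = (8.8 − 5.3)/2 = 1.75 m; q_4 = 0.47 × 1.20 × 1.75 = 0.9870 m³/s
w_5 = (10.8 − 6.2)/2 = 2.3 m; q_5 = 0.46 × 1.27 × 2.3 = 1.344 m³/s
w_6 = (11.4 − 8.8)/2 = 1.3 m; q_6 = 0.38 × 0.77 × 1.3 = 0.3804 m³/s
w_7 = (11.4 − 10.8)/2 = 0.3 m; q_7 = 0.17 × 0.41 × 0.3 = 0.02091 m³/s
Q = Σ qᵢ = 4.833 m³/s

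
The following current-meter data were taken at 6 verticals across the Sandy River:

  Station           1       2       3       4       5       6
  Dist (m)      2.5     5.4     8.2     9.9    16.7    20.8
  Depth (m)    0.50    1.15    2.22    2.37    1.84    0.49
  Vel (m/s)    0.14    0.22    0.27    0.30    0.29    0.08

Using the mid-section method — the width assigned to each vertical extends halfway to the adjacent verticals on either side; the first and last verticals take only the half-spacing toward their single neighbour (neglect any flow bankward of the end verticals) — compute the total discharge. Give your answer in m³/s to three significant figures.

w_1 = (5.4 − 2.5)/2 = 1.45 m; q_1 = 0.14 × 0.50 × 1.45 = 0.1015 m³/s
w_2 = (8.2 − 2.5)/2 = 2.85 m; q_2 = 0.22 × 1.15 × 2.85 = 0.7211 m³/s
w_3 = (9.9 − 5.4)/2 = 2.25 m; q_3 = 0.27 × 2.22 × 2.25 = 1.349 m³/s
w_4 = (16.7 − 8.2)/2 = 4.25 m; q_4 = 0.30 × 2.37 × 4.25 = 3.022 m³/s
w_5 = (20.8 − 9.9)/2 = 5.45 m; q_5 = 0.29 × 1.84 × 5.45 = 2.908 m³/s
w_6 = (20.8 − 16.7)/2 = 2.05 m; q_6 = 0.08 × 0.49 × 2.05 = 0.08036 m³/s
Q = Σ qᵢ = 8.181 m³/s

8.18 m³/s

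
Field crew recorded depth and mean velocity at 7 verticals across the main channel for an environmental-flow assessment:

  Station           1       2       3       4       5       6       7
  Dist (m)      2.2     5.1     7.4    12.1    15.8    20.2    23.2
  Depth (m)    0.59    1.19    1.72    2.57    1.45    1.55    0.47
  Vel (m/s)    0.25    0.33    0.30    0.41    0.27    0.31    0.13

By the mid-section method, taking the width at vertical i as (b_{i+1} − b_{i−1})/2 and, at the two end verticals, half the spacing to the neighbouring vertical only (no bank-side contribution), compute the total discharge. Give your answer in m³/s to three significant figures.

w_1 = (5.1 − 2.2)/2 = 1.45 m; q_1 = 0.25 × 0.59 × 1.45 = 0.2139 m³/s
w_2 = (7.4 − 2.2)/2 = 2.6 m; q_2 = 0.33 × 1.19 × 2.6 = 1.021 m³/s
w_3 = (12.1 − 5.1)/2 = 3.5 m; q_3 = 0.30 × 1.72 × 3.5 = 1.806 m³/s
w_4 = (15.8 − 7.4)/2 = 4.2 m; q_4 = 0.41 × 2.57 × 4.2 = 4.426 m³/s
w_5 = (20.2 − 12.1)/2 = 4.05 m; q_5 = 0.27 × 1.45 × 4.05 = 1.586 m³/s
w_6 = (23.2 − 15.8)/2 = 3.7 m; q_6 = 0.31 × 1.55 × 3.7 = 1.778 m³/s
w_7 = (23.2 − 20.2)/2 = 1.5 m; q_7 = 0.13 × 0.47 × 1.5 = 0.09165 m³/s
Q = Σ qᵢ = 10.92 m³/s

10.9 m³/s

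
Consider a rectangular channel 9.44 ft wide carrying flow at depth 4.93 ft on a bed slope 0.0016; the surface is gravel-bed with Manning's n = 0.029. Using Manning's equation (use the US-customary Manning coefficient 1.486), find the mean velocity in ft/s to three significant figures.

A = b·y = 9.44 × 4.93 = 46.54 ft²
P = b + 2y = 9.44 + 2×4.93 = 19.30 ft
R = A/P = 46.54/19.30 = 2.411 ft
Q = (1.486/n)·A·R^(2/3)·S^(1/2) = (1.486/0.029) × 46.54 × 2.411^(2/3) × 0.0016^(1/2) = 171.5 ft³/s
V = Q/A = 171.5/46.54 = 3.686 ft/s

3.69 ft/s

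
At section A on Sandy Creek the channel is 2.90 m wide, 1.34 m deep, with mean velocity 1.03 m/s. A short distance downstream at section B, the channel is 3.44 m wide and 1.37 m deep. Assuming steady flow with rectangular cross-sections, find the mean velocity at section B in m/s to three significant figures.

Q = A₁V₁ = (2.90×1.34) × 1.03 = 4.003 m³/s
A₂ = 3.44 × 1.37 = 4.713 m²
V₂ = Q/A₂ = 4.003/4.713 = 0.8493 m/s

0.849 m/s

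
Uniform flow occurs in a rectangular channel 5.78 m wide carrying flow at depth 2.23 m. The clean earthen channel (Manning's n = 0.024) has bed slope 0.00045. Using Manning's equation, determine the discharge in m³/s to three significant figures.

A = b·y = 5.78 × 2.23 = 12.89 m²
P = b + 2y = 5.78 + 2×2.23 = 10.24 m
R = A/P = 12.89/10.24 = 1.259 m
Q = (1/n)·A·R^(2/3)·S^(1/2) = (1/0.024) × 12.89 × 1.259^(2/3) × 0.00045^(1/2) = 13.28 m³/s

13.3 m³/s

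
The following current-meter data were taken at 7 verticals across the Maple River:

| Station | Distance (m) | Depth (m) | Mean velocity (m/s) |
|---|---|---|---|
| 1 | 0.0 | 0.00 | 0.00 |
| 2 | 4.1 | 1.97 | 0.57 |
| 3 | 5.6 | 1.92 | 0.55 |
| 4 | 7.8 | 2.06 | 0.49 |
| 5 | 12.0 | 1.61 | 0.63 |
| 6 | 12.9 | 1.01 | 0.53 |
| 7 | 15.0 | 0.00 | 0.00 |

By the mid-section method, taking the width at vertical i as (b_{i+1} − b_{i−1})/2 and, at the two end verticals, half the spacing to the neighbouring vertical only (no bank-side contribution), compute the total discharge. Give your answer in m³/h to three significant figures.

42200 m³/h

w_2 = (5.6 − 0.0)/2 = 2.8 m; q_2 = 0.57 × 1.97 × 2.8 = 3.144 m³/s
w_3 = (7.8 − 4.1)/2 = 1.85 m; q_3 = 0.55 × 1.92 × 1.85 = 1.954 m³/s
w_4 = (12.0 − 5.6)/2 = 3.2 m; q_4 = 0.49 × 2.06 × 3.2 = 3.230 m³/s
w_5 = (12.9 − 7.8)/2 = 2.55 m; q_5 = 0.63 × 1.61 × 2.55 = 2.586 m³/s
w_6 = (15.0 − 12.0)/2 = 1.5 m; q_6 = 0.53 × 1.01 × 1.5 = 0.8030 m³/s
Stations 1, 7 contribute zero (depth or velocity is 0).
Q = Σ qᵢ = 11.72 m³/s
= 11.72 × 3600 = 42180 m³/h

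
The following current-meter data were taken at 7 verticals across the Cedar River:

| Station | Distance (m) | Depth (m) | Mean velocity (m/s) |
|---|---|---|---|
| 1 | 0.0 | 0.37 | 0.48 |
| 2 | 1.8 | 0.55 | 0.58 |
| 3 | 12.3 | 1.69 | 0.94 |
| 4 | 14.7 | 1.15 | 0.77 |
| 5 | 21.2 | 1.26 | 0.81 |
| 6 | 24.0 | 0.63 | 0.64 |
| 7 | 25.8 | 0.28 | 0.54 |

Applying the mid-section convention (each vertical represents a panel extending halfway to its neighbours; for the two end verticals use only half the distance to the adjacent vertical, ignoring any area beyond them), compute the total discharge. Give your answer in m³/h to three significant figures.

w_1 = (1.8 − 0.0)/2 = 0.9 m; q_1 = 0.48 × 0.37 × 0.9 = 0.1598 m³/s
w_2 = (12.3 − 0.0)/2 = 6.15 m; q_2 = 0.58 × 0.55 × 6.15 = 1.962 m³/s
w_3 = (14.7 − 1.8)/2 = 6.45 m; q_3 = 0.94 × 1.69 × 6.45 = 10.25 m³/s
w_4 = (21.2 − 12.3)/2 = 4.45 m; q_4 = 0.77 × 1.15 × 4.45 = 3.940 m³/s
w_5 = (24.0 − 14.7)/2 = 4.65 m; q_5 = 0.81 × 1.26 × 4.65 = 4.746 m³/s
w_6 = (25.8 − 21.2)/2 = 2.3 m; q_6 = 0.64 × 0.63 × 2.3 = 0.9274 m³/s
w_7 = (25.8 − 24.0)/2 = 0.9 m; q_7 = 0.54 × 0.28 × 0.9 = 0.1361 m³/s
Q = Σ qᵢ = 22.12 m³/s
= 22.12 × 3600 = 79620 m³/h

79600 m³/h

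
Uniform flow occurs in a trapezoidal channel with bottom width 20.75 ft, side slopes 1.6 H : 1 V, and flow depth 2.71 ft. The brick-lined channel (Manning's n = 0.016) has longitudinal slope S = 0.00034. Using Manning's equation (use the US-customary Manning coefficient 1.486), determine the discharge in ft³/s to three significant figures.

A = (b + z·y)·y = (20.75 + 1.6×2.71)×2.71 = 67.98 ft²
P = b + 2y√(1+z²) = 20.75 + 2×2.71×√(1+1.6²) = 30.98 ft
R = A/P = 67.98/30.98 = 2.195 ft
Q = (1.486/n)·A·R^(2/3)·S^(1/2) = (1.486/0.016) × 67.98 × 2.195^(2/3) × 0.00034^(1/2) = 196.6 ft³/s

197 ft³/s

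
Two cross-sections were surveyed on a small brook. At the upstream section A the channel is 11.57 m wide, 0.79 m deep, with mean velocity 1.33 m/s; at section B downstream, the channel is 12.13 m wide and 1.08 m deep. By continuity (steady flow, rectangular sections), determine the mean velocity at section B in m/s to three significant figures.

0.928 m/s

Q = A₁V₁ = (11.57×0.79) × 1.33 = 12.16 m³/s
A₂ = 12.13 × 1.08 = 13.10 m²
V₂ = Q/A₂ = 12.16/13.10 = 0.9280 m/s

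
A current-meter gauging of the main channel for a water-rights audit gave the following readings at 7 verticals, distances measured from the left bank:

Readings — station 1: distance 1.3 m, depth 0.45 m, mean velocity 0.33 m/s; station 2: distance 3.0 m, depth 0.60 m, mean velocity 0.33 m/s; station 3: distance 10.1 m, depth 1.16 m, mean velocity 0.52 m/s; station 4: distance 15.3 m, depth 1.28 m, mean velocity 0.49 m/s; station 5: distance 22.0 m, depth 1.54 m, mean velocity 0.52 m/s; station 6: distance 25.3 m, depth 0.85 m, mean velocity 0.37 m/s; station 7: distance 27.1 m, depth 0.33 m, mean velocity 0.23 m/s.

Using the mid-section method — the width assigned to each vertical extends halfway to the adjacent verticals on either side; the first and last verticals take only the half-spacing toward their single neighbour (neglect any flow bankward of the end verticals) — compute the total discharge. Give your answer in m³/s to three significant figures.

13.3 m³/s

w_1 = (3.0 − 1.3)/2 = 0.85 m; q_1 = 0.33 × 0.45 × 0.85 = 0.1262 m³/s
w_2 = (10.1 − 1.3)/2 = 4.4 m; q_2 = 0.33 × 0.60 × 4.4 = 0.8712 m³/s
w_3 = (15.3 − 3.0)/2 = 6.15 m; q_3 = 0.52 × 1.16 × 6.15 = 3.710 m³/s
w_4 = (22.0 − 10.1)/2 = 5.95 m; q_4 = 0.49 × 1.28 × 5.95 = 3.732 m³/s
w_5 = (25.3 − 15.3)/2 = 5 m; q_5 = 0.52 × 1.54 × 5 = 4.004 m³/s
w_6 = (27.1 − 22.0)/2 = 2.55 m; q_6 = 0.37 × 0.85 × 2.55 = 0.8020 m³/s
w_7 = (27.1 − 25.3)/2 = 0.9 m; q_7 = 0.23 × 0.33 × 0.9 = 0.06831 m³/s
Q = Σ qᵢ = 13.31 m³/s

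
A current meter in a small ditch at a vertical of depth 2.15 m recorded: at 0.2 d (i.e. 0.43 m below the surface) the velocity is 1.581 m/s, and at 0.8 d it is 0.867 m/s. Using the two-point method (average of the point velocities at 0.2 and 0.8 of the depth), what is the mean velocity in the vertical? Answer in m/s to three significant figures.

1.22 m/s

v̄ = (1.581 + 0.867) / 2 = 1.224 m/s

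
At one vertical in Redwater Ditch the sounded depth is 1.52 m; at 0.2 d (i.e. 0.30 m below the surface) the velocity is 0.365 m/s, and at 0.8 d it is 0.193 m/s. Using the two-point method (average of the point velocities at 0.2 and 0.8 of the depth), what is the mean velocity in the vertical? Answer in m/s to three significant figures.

v̄ = (0.365 + 0.193) / 2 = 0.2790 m/s

0.279 m/s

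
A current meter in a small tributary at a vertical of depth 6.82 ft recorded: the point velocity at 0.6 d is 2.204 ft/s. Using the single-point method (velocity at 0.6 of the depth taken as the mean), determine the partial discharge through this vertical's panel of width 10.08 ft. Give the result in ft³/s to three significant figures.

152 ft³/s

v̄ = v₀.₆ = 2.204 ft/s
q = v̄ × d × w = 2.204 × 6.82 × 10.08 = 151.5 ft³/s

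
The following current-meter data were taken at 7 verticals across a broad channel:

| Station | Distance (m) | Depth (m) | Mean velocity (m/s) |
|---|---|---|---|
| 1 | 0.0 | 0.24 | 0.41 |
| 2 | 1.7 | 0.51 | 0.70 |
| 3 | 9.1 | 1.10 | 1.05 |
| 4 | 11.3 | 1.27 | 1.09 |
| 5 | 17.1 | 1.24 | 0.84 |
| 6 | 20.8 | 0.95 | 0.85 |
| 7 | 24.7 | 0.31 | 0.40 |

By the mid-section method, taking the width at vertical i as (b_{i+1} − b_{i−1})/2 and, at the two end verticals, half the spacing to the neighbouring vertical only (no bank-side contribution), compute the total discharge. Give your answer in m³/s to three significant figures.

21.0 m³/s

w_1 = (1.7 − 0.0)/2 = 0.85 m; q_1 = 0.41 × 0.24 × 0.85 = 0.08364 m³/s
w_2 = (9.1 − 0.0)/2 = 4.55 m; q_2 = 0.70 × 0.51 × 4.55 = 1.624 m³/s
w_3 = (11.3 − 1.7)/2 = 4.8 m; q_3 = 1.05 × 1.10 × 4.8 = 5.544 m³/s
w_4 = (17.1 − 9.1)/2 = 4 m; q_4 = 1.09 × 1.27 × 4 = 5.537 m³/s
w_5 = (20.8 − 11.3)/2 = 4.75 m; q_5 = 0.84 × 1.24 × 4.75 = 4.948 m³/s
w_6 = (24.7 − 17.1)/2 = 3.8 m; q_6 = 0.85 × 0.95 × 3.8 = 3.069 m³/s
w_7 = (24.7 − 20.8)/2 = 1.95 m; q_7 = 0.40 × 0.31 × 1.95 = 0.2418 m³/s
Q = Σ qᵢ = 21.05 m³/s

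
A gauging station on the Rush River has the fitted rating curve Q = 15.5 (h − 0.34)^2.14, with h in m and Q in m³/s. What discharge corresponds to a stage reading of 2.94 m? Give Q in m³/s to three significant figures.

Q = 15.5 × (2.94 − 0.34)^2.14 = 15.5 × 2.6^2.14 = 119.8 m³/s

120 m³/s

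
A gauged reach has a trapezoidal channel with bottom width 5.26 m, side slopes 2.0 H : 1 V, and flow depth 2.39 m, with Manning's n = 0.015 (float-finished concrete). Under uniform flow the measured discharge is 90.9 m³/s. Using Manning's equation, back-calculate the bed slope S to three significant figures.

0.00187

A = (b + z·y)·y = (5.26 + 2.0×2.39)×2.39 = 24.00 m²
P = b + 2y√(1+z²) = 5.26 + 2×2.39×√(1+2.0²) = 15.95 m
R = A/P = 24.00/15.95 = 1.505 m
S = (Q·n / (1·A·R^(2/3)))² = (90.9×0.015 / (1×24.00×1.313))² = 0.001873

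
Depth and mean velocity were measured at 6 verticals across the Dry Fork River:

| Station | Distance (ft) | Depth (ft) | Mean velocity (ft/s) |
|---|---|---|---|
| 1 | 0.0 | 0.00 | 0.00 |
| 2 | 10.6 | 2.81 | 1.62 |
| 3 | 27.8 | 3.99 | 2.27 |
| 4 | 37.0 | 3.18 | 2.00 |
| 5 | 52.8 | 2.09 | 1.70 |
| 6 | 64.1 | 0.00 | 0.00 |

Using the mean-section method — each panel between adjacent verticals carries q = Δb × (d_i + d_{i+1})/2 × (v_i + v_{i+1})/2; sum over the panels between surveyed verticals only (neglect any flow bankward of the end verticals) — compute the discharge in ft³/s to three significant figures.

283 ft³/s

Panel 1-2: Δb = 10.6 ft, d̄ = (0.00+2.81)/2 = 1.405, v̄ = (0.00+1.62)/2 = 0.81 → q = 10.6×1.405×0.81 = 12.06 ft³/s
Panel 2-3: Δb = 17.2 ft, d̄ = (2.81+3.99)/2 = 3.4, v̄ = (1.62+2.27)/2 = 1.945 → q = 17.2×3.4×1.945 = 113.7 ft³/s
Panel 3-4: Δb = 9.2 ft, d̄ = (3.99+3.18)/2 = 3.585, v̄ = (2.27+2.00)/2 = 2.135 → q = 9.2×3.585×2.135 = 70.42 ft³/s
Panel 4-5: Δb = 15.8 ft, d̄ = (3.18+2.09)/2 = 2.635, v̄ = (2.00+1.70)/2 = 1.85 → q = 15.8×2.635×1.85 = 77.02 ft³/s
Panel 5-6: Δb = 11.3 ft, d̄ = (2.09+0.00)/2 = 1.045, v̄ = (1.70+0.00)/2 = 0.85 → q = 11.3×1.045×0.85 = 10.04 ft³/s
Q = Σ q = 283.3 ft³/s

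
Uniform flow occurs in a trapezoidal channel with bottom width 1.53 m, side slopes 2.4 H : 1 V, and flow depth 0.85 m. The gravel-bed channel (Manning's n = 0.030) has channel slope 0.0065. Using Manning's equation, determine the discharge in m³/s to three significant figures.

5.21 m³/s

A = (b + z·y)·y = (1.53 + 2.4×0.85)×0.85 = 3.035 m²
P = b + 2y√(1+z²) = 1.53 + 2×0.85×√(1+2.4²) = 5.950 m
R = A/P = 3.035/5.950 = 0.5100 m
Q = (1/n)·A·R^(2/3)·S^(1/2) = (1/0.030) × 3.035 × 0.5100^(2/3) × 0.0065^(1/2) = 5.206 m³/s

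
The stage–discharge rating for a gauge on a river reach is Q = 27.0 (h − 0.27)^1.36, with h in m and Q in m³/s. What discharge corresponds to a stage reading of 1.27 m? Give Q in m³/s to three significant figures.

Q = 27.0 × (1.27 − 0.27)^1.36 = 27.0 × 1^1.36 = 27.00 m³/s

27.0 m³/s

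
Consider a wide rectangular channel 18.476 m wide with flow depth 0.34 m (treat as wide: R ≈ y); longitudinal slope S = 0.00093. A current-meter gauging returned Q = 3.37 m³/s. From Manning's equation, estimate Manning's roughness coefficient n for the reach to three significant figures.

A = b·y = 18.476 × 0.34 = 6.282 m²
Wide channel: R ≈ y = 0.34 m
n = (1/Q)·A·R^(2/3)·S^(1/2) = (1/3.37) × 6.282 × 0.4871 × 0.03050 = 0.02769

0.0277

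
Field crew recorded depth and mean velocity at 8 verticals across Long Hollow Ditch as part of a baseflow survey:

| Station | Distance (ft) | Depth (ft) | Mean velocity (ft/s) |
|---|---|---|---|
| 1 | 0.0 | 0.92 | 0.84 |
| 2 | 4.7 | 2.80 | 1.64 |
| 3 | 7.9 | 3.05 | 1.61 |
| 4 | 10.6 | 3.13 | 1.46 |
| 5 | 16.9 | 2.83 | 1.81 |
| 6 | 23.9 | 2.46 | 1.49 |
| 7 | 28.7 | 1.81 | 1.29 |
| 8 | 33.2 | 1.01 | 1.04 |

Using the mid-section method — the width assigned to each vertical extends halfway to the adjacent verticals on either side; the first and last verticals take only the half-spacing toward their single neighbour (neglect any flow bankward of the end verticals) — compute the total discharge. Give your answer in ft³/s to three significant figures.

124 ft³/s

w_1 = (4.7 − 0.0)/2 = 2.35 ft; q_1 = 0.84 × 0.92 × 2.35 = 1.816 ft³/s
w_2 = (7.9 − 0.0)/2 = 3.95 ft; q_2 = 1.64 × 2.80 × 3.95 = 18.14 ft³/s
w_3 = (10.6 − 4.7)/2 = 2.95 ft; q_3 = 1.61 × 3.05 × 2.95 = 14.49 ft³/s
w_4 = (16.9 − 7.9)/2 = 4.5 ft; q_4 = 1.46 × 3.13 × 4.5 = 20.56 ft³/s
w_5 = (23.9 − 10.6)/2 = 6.65 ft; q_5 = 1.81 × 2.83 × 6.65 = 34.06 ft³/s
w_6 = (28.7 − 16.9)/2 = 5.9 ft; q_6 = 1.49 × 2.46 × 5.9 = 21.63 ft³/s
w_7 = (33.2 − 23.9)/2 = 4.65 ft; q_7 = 1.29 × 1.81 × 4.65 = 10.86 ft³/s
w_8 = (33.2 − 28.7)/2 = 2.25 ft; q_8 = 1.04 × 1.01 × 2.25 = 2.363 ft³/s
Q = Σ qᵢ = 123.9 ft³/s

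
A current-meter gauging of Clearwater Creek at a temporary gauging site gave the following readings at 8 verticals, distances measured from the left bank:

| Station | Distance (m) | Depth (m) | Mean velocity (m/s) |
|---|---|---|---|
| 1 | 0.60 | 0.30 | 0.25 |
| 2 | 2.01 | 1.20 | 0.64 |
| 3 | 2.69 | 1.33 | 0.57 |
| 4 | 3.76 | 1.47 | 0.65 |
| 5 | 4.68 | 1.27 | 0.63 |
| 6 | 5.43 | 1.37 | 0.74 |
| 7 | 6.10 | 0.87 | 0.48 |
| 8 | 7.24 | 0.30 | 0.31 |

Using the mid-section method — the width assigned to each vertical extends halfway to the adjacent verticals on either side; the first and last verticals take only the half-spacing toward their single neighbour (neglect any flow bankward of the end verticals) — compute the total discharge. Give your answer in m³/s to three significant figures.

4.29 m³/s

w_1 = (2.01 − 0.60)/2 = 0.705 m; q_1 = 0.25 × 0.30 × 0.705 = 0.05288 m³/s
w_2 = (2.69 − 0.60)/2 = 1.045 m; q_2 = 0.64 × 1.20 × 1.045 = 0.8026 m³/s
w_3 = (3.76 − 2.01)/2 = 0.875 m; q_3 = 0.57 × 1.33 × 0.875 = 0.6633 m³/s
w_4 = (4.68 − 2.69)/2 = 0.995 m; q_4 = 0.65 × 1.47 × 0.995 = 0.9507 m³/s
w_5 = (5.43 − 3.76)/2 = 0.835 m; q_5 = 0.63 × 1.27 × 0.835 = 0.6681 m³/s
w_6 = (6.10 − 4.68)/2 = 0.71 m; q_6 = 0.74 × 1.37 × 0.71 = 0.7198 m³/s
w_7 = (7.24 − 5.43)/2 = 0.905 m; q_7 = 0.48 × 0.87 × 0.905 = 0.3779 m³/s
w_8 = (7.24 − 6.10)/2 = 0.57 m; q_8 = 0.31 × 0.30 × 0.57 = 0.05301 m³/s
Q = Σ qᵢ = 4.288 m³/s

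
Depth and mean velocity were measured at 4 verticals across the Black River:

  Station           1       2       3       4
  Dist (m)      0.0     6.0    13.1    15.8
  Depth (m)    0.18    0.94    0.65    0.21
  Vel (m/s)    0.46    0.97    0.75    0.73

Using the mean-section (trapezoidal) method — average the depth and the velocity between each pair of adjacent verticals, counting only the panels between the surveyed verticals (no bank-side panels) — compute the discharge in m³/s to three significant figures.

Panel 1-2: Δb = 6 m, d̄ = (0.18+0.94)/2 = 0.56, v̄ = (0.46+0.97)/2 = 0.715 → q = 6×0.56×0.715 = 2.402 m³/s
Panel 2-3: Δb = 7.1 m, d̄ = (0.94+0.65)/2 = 0.795, v̄ = (0.97+0.75)/2 = 0.86 → q = 7.1×0.795×0.86 = 4.854 m³/s
Panel 3-4: Δb = 2.7 m, d̄ = (0.65+0.21)/2 = 0.43, v̄ = (0.75+0.73)/2 = 0.74 → q = 2.7×0.43×0.74 = 0.8591 m³/s
Q = Σ q = 8.116 m³/s

8.12 m³/s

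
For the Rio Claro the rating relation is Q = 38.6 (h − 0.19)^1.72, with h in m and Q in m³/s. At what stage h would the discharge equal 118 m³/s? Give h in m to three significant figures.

h − h₀ = (Q/C)^(1/b) = (118/38.6)^(1/1.72) = 1.915 m
h = 0.19 + 1.915 = 2.105 m

2.10 m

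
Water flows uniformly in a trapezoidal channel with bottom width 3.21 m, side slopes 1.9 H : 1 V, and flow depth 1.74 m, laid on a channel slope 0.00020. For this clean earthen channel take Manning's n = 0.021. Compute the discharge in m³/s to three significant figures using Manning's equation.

7.94 m³/s

A = (b + z·y)·y = (3.21 + 1.9×1.74)×1.74 = 11.34 m²
P = b + 2y√(1+z²) = 3.21 + 2×1.74×√(1+1.9²) = 10.68 m
R = A/P = 11.34/10.68 = 1.061 m
Q = (1/n)·A·R^(2/3)·S^(1/2) = (1/0.021) × 11.34 × 1.061^(2/3) × 0.00020^(1/2) = 7.945 m³/s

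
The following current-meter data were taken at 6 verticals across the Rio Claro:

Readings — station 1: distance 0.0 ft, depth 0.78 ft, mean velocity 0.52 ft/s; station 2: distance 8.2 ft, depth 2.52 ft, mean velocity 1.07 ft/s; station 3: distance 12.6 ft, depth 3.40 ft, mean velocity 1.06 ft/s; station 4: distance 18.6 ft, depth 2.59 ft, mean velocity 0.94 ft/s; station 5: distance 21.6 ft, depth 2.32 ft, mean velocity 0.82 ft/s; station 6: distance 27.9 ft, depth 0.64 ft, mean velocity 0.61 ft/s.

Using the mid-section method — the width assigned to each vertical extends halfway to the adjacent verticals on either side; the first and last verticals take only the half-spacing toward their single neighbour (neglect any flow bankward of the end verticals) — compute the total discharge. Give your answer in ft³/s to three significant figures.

58.4 ft³/s

w_1 = (8.2 − 0.0)/2 = 4.1 ft; q_1 = 0.52 × 0.78 × 4.1 = 1.663 ft³/s
w_2 = (12.6 − 0.0)/2 = 6.3 ft; q_2 = 1.07 × 2.52 × 6.3 = 16.99 ft³/s
w_3 = (18.6 − 8.2)/2 = 5.2 ft; q_3 = 1.06 × 3.40 × 5.2 = 18.74 ft³/s
w_4 = (21.6 − 12.6)/2 = 4.5 ft; q_4 = 0.94 × 2.59 × 4.5 = 10.96 ft³/s
w_5 = (27.9 − 18.6)/2 = 4.65 ft; q_5 = 0.82 × 2.32 × 4.65 = 8.846 ft³/s
w_6 = (27.9 − 21.6)/2 = 3.15 ft; q_6 = 0.61 × 0.64 × 3.15 = 1.230 ft³/s
Q = Σ qᵢ = 58.42 ft³/s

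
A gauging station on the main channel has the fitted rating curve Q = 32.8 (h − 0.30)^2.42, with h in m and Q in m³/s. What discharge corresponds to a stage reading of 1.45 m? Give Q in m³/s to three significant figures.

Q = 32.8 × (1.45 − 0.30)^2.42 = 32.8 × 1.15^2.42 = 46.00 m³/s

46.0 m³/s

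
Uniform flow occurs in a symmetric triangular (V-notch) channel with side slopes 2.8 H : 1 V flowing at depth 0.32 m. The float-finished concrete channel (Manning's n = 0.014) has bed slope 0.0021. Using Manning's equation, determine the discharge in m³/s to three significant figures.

0.266 m³/s

A = z·y² = 2.8×0.32² = 0.2867 m²
P = 2y√(1+z²) = 2×0.32×√(1+2.8²) = 1.903 m
R = A/P = 0.2867/1.903 = 0.1507 m
Q = (1/n)·A·R^(2/3)·S^(1/2) = (1/0.014) × 0.2867 × 0.1507^(2/3) × 0.0021^(1/2) = 0.2658 m³/s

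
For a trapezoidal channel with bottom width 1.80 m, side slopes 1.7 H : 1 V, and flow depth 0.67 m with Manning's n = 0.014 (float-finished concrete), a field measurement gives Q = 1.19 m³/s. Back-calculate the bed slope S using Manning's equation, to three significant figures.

0.000212

A = (b + z·y)·y = (1.80 + 1.7×0.67)×0.67 = 1.969 m²
P = b + 2y√(1+z²) = 1.80 + 2×0.67×√(1+1.7²) = 4.443 m
R = A/P = 1.969/4.443 = 0.4432 m
S = (Q·n / (1·A·R^(2/3)))² = (1.19×0.014 / (1×1.969×0.5813))² = 0.0002118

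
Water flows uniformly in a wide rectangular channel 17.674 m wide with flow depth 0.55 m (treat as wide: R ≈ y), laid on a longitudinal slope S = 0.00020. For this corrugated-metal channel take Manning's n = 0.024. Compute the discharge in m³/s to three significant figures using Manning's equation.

A = b·y = 17.674 × 0.55 = 9.721 m²
Wide channel: R ≈ y = 0.55 m
Q = (1/n)·A·R^(2/3)·S^(1/2) = (1/0.024) × 9.721 × 0.5500^(2/3) × 0.00020^(1/2) = 3.845 m³/s

3.85 m³/s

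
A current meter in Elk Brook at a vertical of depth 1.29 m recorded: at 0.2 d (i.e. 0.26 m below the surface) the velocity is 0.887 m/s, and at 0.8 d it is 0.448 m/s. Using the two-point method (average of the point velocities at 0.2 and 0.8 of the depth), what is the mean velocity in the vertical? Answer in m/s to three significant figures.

v̄ = (0.887 + 0.448) / 2 = 0.6675 m/s

0.668 m/s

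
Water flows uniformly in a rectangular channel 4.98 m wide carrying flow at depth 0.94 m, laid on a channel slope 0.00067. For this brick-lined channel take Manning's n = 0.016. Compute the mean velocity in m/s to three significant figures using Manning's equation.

1.25 m/s

A = b·y = 4.98 × 0.94 = 4.681 m²
P = b + 2y = 4.98 + 2×0.94 = 6.860 m
R = A/P = 4.681/6.860 = 0.6824 m
Q = (1/n)·A·R^(2/3)·S^(1/2) = (1/0.016) × 4.681 × 0.6824^(2/3) × 0.00067^(1/2) = 5.870 m³/s
V = Q/A = 5.870/4.681 = 1.254 m/s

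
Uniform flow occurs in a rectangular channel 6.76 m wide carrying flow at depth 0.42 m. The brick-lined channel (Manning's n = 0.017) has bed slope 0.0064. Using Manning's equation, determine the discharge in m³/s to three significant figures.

A = b·y = 6.76 × 0.42 = 2.839 m²
P = b + 2y = 6.76 + 2×0.42 = 7.600 m
R = A/P = 2.839/7.600 = 0.3736 m
Q = (1/n)·A·R^(2/3)·S^(1/2) = (1/0.017) × 2.839 × 0.3736^(2/3) × 0.0064^(1/2) = 6.930 m³/s

6.93 m³/s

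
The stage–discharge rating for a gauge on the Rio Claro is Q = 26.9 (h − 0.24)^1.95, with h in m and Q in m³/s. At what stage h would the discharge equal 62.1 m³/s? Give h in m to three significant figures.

h − h₀ = (Q/C)^(1/b) = (62.1/26.9)^(1/1.95) = 1.536 m
h = 0.24 + 1.536 = 1.776 m

1.78 m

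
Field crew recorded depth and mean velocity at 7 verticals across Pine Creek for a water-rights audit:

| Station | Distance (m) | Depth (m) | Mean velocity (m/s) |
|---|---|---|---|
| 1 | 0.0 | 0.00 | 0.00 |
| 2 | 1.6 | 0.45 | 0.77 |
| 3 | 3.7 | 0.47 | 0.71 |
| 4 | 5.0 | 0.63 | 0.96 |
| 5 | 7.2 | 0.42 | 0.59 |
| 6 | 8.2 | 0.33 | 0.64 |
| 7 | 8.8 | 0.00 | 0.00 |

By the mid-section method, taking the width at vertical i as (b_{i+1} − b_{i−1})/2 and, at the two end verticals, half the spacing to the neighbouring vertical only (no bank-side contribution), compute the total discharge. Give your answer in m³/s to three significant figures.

w_2 = (3.7 − 0.0)/2 = 1.85 m; q_2 = 0.77 × 0.45 × 1.85 = 0.6410 m³/s
w_3 = (5.0 − 1.6)/2 = 1.7 m; q_3 = 0.71 × 0.47 × 1.7 = 0.5673 m³/s
w_4 = (7.2 − 3.7)/2 = 1.75 m; q_4 = 0.96 × 0.63 × 1.75 = 1.058 m³/s
w_5 = (8.2 − 5.0)/2 = 1.6 m; q_5 = 0.59 × 0.42 × 1.6 = 0.3965 m³/s
w_6 = (8.8 − 7.2)/2 = 0.8 m; q_6 = 0.64 × 0.33 × 0.8 = 0.1690 m³/s
Stations 1, 7 contribute zero (depth or velocity is 0).
Q = Σ qᵢ = 2.832 m³/s

2.83 m³/s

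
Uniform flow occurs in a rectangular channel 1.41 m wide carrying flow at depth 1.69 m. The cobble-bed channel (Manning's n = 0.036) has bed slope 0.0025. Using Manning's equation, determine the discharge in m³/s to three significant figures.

A = b·y = 1.41 × 1.69 = 2.383 m²
P = b + 2y = 1.41 + 2×1.69 = 4.790 m
R = A/P = 2.383/4.790 = 0.4975 m
Q = (1/n)·A·R^(2/3)·S^(1/2) = (1/0.036) × 2.383 × 0.4975^(2/3) × 0.0025^(1/2) = 2.078 m³/s

2.08 m³/s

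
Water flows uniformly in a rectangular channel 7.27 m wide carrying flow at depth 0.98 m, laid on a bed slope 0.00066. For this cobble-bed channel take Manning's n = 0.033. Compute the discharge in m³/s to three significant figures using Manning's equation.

4.67 m³/s

A = b·y = 7.27 × 0.98 = 7.125 m²
P = b + 2y = 7.27 + 2×0.98 = 9.230 m
R = A/P = 7.125/9.230 = 0.7719 m
Q = (1/n)·A·R^(2/3)·S^(1/2) = (1/0.033) × 7.125 × 0.7719^(2/3) × 0.00066^(1/2) = 4.667 m³/s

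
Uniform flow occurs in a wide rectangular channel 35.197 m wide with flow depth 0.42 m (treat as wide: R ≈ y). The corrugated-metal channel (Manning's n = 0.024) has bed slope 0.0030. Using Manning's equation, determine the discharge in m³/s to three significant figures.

18.9 m³/s

A = b·y = 35.197 × 0.42 = 14.78 m²
Wide channel: R ≈ y = 0.42 m
Q = (1/n)·A·R^(2/3)·S^(1/2) = (1/0.024) × 14.78 × 0.4200^(2/3) × 0.0030^(1/2) = 18.92 m³/s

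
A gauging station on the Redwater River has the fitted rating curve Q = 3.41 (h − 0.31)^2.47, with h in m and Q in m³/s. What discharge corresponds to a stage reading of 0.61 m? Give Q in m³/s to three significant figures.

0.174 m³/s

Q = 3.41 × (0.61 − 0.31)^2.47 = 3.41 × 0.3^2.47 = 0.1743 m³/s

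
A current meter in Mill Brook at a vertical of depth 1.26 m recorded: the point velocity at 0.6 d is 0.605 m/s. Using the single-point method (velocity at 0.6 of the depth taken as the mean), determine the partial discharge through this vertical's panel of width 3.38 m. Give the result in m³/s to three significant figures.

2.58 m³/s

v̄ = v₀.₆ = 0.605 m/s
q = v̄ × d × w = 0.6050 × 1.26 × 3.38 = 2.577 m³/s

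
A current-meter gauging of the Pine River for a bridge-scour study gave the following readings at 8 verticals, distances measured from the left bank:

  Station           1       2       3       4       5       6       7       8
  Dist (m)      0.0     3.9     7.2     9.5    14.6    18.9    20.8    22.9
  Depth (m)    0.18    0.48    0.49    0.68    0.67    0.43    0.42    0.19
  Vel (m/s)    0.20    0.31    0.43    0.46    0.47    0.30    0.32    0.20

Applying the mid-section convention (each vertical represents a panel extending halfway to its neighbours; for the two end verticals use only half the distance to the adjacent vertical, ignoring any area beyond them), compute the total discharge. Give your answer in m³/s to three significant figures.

4.54 m³/s

w_1 = (3.9 − 0.0)/2 = 1.95 m; q_1 = 0.20 × 0.18 × 1.95 = 0.07020 m³/s
w_2 = (7.2 − 0.0)/2 = 3.6 m; q_2 = 0.31 × 0.48 × 3.6 = 0.5357 m³/s
w_3 = (9.5 − 3.9)/2 = 2.8 m; q_3 = 0.43 × 0.49 × 2.8 = 0.5900 m³/s
w_4 = (14.6 − 7.2)/2 = 3.7 m; q_4 = 0.46 × 0.68 × 3.7 = 1.157 m³/s
w_5 = (18.9 − 9.5)/2 = 4.7 m; q_5 = 0.47 × 0.67 × 4.7 = 1.480 m³/s
w_6 = (20.8 − 14.6)/2 = 3.1 m; q_6 = 0.30 × 0.43 × 3.1 = 0.3999 m³/s
w_7 = (22.9 − 18.9)/2 = 2 m; q_7 = 0.32 × 0.42 × 2 = 0.2688 m³/s
w_8 = (22.9 − 20.8)/2 = 1.05 m; q_8 = 0.20 × 0.19 × 1.05 = 0.03990 m³/s
Q = Σ qᵢ = 4.542 m³/s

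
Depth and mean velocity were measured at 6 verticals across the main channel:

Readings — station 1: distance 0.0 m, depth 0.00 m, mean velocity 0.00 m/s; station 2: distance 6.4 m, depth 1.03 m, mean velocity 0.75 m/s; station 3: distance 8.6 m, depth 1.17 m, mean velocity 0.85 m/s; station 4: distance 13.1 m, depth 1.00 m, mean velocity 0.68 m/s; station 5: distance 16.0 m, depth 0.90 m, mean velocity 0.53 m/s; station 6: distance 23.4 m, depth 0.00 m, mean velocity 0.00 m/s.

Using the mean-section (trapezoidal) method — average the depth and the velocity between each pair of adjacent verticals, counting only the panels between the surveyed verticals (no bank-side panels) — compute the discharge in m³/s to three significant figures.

Panel 1-2: Δb = 6.4 m, d̄ = (0.00+1.03)/2 = 0.515, v̄ = (0.00+0.75)/2 = 0.375 → q = 6.4×0.515×0.375 = 1.236 m³/s
Panel 2-3: Δb = 2.2 m, d̄ = (1.03+1.17)/2 = 1.1, v̄ = (0.75+0.85)/2 = 0.8 → q = 2.2×1.1×0.8 = 1.936 m³/s
Panel 3-4: Δb = 4.5 m, d̄ = (1.17+1.00)/2 = 1.085, v̄ = (0.85+0.68)/2 = 0.765 → q = 4.5×1.085×0.765 = 3.735 m³/s
Panel 4-5: Δb = 2.9 m, d̄ = (1.00+0.90)/2 = 0.95, v̄ = (0.68+0.53)/2 = 0.605 → q = 2.9×0.95×0.605 = 1.667 m³/s
Panel 5-6: Δb = 7.4 m, d̄ = (0.90+0.00)/2 = 0.45, v̄ = (0.53+0.00)/2 = 0.265 → q = 7.4×0.45×0.265 = 0.8825 m³/s
Q = Σ q = 9.456 m³/s

9.46 m³/s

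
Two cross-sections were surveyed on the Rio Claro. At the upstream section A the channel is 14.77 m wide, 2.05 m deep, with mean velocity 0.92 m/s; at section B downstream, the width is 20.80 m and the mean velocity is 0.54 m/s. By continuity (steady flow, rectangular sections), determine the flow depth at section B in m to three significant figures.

2.48 m

Q = A₁V₁ = (14.77×2.05) × 0.92 = 27.86 m³/s
d₂ = Q/(b₂ V₂) = 27.86/(20.80×0.54) = 2.480 m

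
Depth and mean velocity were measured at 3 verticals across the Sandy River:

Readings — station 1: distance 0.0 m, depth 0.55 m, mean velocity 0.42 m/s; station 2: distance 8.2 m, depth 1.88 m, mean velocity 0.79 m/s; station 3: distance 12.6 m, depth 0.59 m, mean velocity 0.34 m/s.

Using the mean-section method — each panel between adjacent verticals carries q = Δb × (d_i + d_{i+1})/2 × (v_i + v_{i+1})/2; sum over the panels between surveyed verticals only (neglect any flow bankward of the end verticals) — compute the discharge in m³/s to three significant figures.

Panel 1-2: Δb = 8.2 m, d̄ = (0.55+1.88)/2 = 1.215, v̄ = (0.42+0.79)/2 = 0.605 → q = 8.2×1.215×0.605 = 6.028 m³/s
Panel 2-3: Δb = 4.4 m, d̄ = (1.88+0.59)/2 = 1.235, v̄ = (0.79+0.34)/2 = 0.565 → q = 4.4×1.235×0.565 = 3.070 m³/s
Q = Σ q = 9.098 m³/s

9.10 m³/s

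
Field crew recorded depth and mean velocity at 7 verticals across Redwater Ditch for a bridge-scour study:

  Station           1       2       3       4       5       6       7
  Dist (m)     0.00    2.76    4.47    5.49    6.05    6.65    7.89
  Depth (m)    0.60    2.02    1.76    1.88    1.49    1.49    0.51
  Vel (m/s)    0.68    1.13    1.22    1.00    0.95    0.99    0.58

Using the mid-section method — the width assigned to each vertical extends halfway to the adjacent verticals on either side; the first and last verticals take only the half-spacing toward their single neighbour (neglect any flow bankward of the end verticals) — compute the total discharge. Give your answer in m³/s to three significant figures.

w_1 = (2.76 − 0.00)/2 = 1.38 m; q_1 = 0.68 × 0.60 × 1.38 = 0.5630 m³/s
w_2 = (4.47 − 0.00)/2 = 2.235 m; q_2 = 1.13 × 2.02 × 2.235 = 5.102 m³/s
w_3 = (5.49 − 2.76)/2 = 1.365 m; q_3 = 1.22 × 1.76 × 1.365 = 2.931 m³/s
w_4 = (6.05 − 4.47)/2 = 0.79 m; q_4 = 1.00 × 1.88 × 0.79 = 1.485 m³/s
w_5 = (6.65 − 5.49)/2 = 0.58 m; q_5 = 0.95 × 1.49 × 0.58 = 0.8210 m³/s
w_6 = (7.89 − 6.05)/2 = 0.92 m; q_6 = 0.99 × 1.49 × 0.92 = 1.357 m³/s
w_7 = (7.89 − 6.65)/2 = 0.62 m; q_7 = 0.58 × 0.51 × 0.62 = 0.1834 m³/s
Q = Σ qᵢ = 12.44 m³/s

12.4 m³/s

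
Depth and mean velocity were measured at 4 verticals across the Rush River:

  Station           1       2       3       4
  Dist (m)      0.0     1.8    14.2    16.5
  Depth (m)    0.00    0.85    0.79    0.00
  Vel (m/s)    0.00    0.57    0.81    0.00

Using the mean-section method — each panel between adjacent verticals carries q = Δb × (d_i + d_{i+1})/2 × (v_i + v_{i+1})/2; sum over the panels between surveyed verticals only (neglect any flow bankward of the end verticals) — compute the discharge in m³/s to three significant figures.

Panel 1-2: Δb = 1.8 m, d̄ = (0.00+0.85)/2 = 0.425, v̄ = (0.00+0.57)/2 = 0.285 → q = 1.8×0.425×0.285 = 0.2180 m³/s
Panel 2-3: Δb = 12.4 m, d̄ = (0.85+0.79)/2 = 0.82, v̄ = (0.57+0.81)/2 = 0.69 → q = 12.4×0.82×0.69 = 7.016 m³/s
Panel 3-4: Δb = 2.3 m, d̄ = (0.79+0.00)/2 = 0.395, v̄ = (0.81+0.00)/2 = 0.405 → q = 2.3×0.395×0.405 = 0.3679 m³/s
Q = Σ q = 7.602 m³/s

7.60 m³/s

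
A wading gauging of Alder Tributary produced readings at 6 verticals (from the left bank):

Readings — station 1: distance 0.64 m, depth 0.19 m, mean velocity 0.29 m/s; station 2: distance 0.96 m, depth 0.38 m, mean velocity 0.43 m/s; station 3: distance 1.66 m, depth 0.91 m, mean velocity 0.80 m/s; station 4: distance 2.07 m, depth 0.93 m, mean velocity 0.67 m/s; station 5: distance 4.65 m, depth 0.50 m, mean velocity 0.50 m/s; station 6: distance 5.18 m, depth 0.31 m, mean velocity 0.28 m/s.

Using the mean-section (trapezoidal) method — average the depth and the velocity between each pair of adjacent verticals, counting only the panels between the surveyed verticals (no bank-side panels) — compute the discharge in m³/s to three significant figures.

Panel 1-2: Δb = 0.32 m, d̄ = (0.19+0.38)/2 = 0.285, v̄ = (0.29+0.43)/2 = 0.36 → q = 0.32×0.285×0.36 = 0.03283 m³/s
Panel 2-3: Δb = 0.7 m, d̄ = (0.38+0.91)/2 = 0.645, v̄ = (0.43+0.80)/2 = 0.615 → q = 0.7×0.645×0.615 = 0.2777 m³/s
Panel 3-4: Δb = 0.41 m, d̄ = (0.91+0.93)/2 = 0.92, v̄ = (0.80+0.67)/2 = 0.735 → q = 0.41×0.92×0.735 = 0.2772 m³/s
Panel 4-5: Δb = 2.58 m, d̄ = (0.93+0.50)/2 = 0.715, v̄ = (0.67+0.50)/2 = 0.585 → q = 2.58×0.715×0.585 = 1.079 m³/s
Panel 5-6: Δb = 0.53 m, d̄ = (0.50+0.31)/2 = 0.405, v̄ = (0.50+0.28)/2 = 0.39 → q = 0.53×0.405×0.39 = 0.08371 m³/s
Q = Σ q = 1.751 m³/s

1.75 m³/s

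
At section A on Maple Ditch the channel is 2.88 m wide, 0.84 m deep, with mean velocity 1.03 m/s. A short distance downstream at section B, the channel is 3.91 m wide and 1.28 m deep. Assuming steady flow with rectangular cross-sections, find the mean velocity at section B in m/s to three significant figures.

Q = A₁V₁ = (2.88×0.84) × 1.03 = 2.492 m³/s
A₂ = 3.91 × 1.28 = 5.005 m²
V₂ = Q/A₂ = 2.492/5.005 = 0.4979 m/s

0.498 m/s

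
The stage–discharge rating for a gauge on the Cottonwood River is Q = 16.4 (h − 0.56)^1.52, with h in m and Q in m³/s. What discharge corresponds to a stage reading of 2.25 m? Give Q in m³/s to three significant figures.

36.4 m³/s

Q = 16.4 × (2.25 − 0.56)^1.52 = 16.4 × 1.69^1.52 = 36.41 m³/s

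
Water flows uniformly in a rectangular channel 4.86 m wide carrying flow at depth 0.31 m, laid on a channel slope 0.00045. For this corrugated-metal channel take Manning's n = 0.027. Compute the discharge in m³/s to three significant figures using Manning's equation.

0.500 m³/s

A = b·y = 4.86 × 0.31 = 1.507 m²
P = b + 2y = 4.86 + 2×0.31 = 5.480 m
R = A/P = 1.507/5.480 = 0.2749 m
Q = (1/n)·A·R^(2/3)·S^(1/2) = (1/0.027) × 1.507 × 0.2749^(2/3) × 0.00045^(1/2) = 0.5005 m³/s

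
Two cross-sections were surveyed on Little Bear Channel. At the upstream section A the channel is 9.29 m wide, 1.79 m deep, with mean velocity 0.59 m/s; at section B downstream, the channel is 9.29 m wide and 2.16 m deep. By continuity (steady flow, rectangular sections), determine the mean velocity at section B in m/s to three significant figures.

Q = A₁V₁ = (9.29×1.79) × 0.59 = 9.811 m³/s
A₂ = 9.29 × 2.16 = 20.07 m²
V₂ = Q/A₂ = 9.811/20.07 = 0.4889 m/s

0.489 m/s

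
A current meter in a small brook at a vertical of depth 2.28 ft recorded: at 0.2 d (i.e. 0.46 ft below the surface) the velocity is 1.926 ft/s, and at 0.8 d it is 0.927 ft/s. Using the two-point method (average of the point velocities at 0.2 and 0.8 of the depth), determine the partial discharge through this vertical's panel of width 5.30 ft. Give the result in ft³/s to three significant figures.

v̄ = (1.926 + 0.927) / 2 = 1.427 ft/s
q = v̄ × d × w = 1.427 × 2.28 × 5.30 = 17.24 ft³/s

17.2 ft³/s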